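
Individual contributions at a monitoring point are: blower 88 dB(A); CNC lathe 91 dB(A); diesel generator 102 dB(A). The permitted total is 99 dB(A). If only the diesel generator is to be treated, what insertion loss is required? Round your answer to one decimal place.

4.2 dB

The untreated sources together contribute 10^(88/10) + 10^(91/10) = 1.890e+09, i.e. 92.76 dB(A).
The limit corresponds to 10^(99/10) = 7.943e+09; subtracting the fixed part leaves 6.053e+09 for the diesel generator, i.e. 97.82 dB(A).
So the diesel generator must be reduced from 102 to 97.82 dB(A): IL = 4.18 dB.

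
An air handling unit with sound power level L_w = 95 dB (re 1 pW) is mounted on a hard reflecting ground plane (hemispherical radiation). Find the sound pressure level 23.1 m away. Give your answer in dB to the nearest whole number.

The power spreads over a hemisphere of area 2π·r², so L_p = L_w − 10·log₁₀(2π·r²).
2π·r² = 3353 m², 10·log₁₀ of that is 35.254 dB.
L_p = 95 − 35.254 = 59.75 dB.

60 dB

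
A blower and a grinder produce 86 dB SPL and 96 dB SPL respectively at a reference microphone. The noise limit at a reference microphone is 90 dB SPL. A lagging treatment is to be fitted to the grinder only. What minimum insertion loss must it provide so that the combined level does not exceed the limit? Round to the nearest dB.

8 dB

The untreated sources together contribute 10^(86/10) = 3.981e+08, i.e. 86.00 dB SPL.
To meet 90 dB SPL overall, the treated grinder may contribute at most 10^(90/10) − 3.981e+08 = 6.019e+08, i.e. 87.80 dB SPL.
So the grinder must be reduced from 96 to 87.80 dB SPL: IL = 8.20 dB.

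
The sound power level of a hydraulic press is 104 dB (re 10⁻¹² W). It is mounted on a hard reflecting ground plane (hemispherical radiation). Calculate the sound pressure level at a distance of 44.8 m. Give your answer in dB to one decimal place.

The power spreads over a hemisphere of area 2π·r², so L_p = L_w − 10·log₁₀(2π·r²).
2π·r² = 1.261e+04 m², 10·log₁₀ of that is 41.007 dB.
L_p = 104 − 41.007 = 62.99 dB.

63.0 dB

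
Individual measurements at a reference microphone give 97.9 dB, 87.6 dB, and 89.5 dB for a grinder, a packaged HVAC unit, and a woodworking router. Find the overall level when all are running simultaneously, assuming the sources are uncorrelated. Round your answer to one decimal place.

98.8 dB

For uncorrelated sources the intensities add, so convert each level to linear form, sum, and take 10·log₁₀ of the total.
Σ 10^(L/10) = 10^(97.9/10) + 10^(87.6/10) + 10^(89.5/10) = 7.633e+09.
L_total = 10·log₁₀(7.633e+09) = 98.83 dB.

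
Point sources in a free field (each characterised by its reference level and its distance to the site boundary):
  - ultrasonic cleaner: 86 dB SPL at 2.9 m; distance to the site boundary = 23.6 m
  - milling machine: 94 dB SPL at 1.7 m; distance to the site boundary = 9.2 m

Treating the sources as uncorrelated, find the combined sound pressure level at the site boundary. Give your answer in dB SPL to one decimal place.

79.6 dB SPL

First find each source's level at the receiver (point-source: −20·log₁₀(r/r_ref)), then combine on an intensity basis.
ultrasonic cleaner: 86 − 20·log₁₀(23.6/2.9) = 86 − 18.21 = 67.79 dB SPL.
milling machine: 94 − 20·log₁₀(9.2/1.7) = 94 − 14.67 = 79.33 dB SPL.
Σ 10^(L/10) = 9.178e+07 → L_total = 10·log₁₀(9.178e+07) = 79.63 dB SPL.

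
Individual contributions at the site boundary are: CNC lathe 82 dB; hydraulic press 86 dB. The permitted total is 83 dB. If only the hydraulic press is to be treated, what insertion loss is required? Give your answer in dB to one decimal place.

Everything except the hydraulic press sums to 10^(82/10) = 1.585e+08 in linear terms, 82.00 dB.
To meet 83 dB overall, the treated hydraulic press may contribute at most 10^(83/10) − 1.585e+08 = 4.104e+07, i.e. 76.13 dB.
Required insertion loss = 86 − 76.13 = 9.87 dB.

9.9 dB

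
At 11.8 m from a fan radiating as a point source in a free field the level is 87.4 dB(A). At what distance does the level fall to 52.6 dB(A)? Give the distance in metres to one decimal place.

648.5 m

Point-source spreading drops the level by 20·log₁₀(r₂/r₁); inverting, r₂/r₁ = 10^(ΔL/20).
r₂ = 11.8·10^((87.4−52.6)/20) = 11.8·10^(34.8/20) = 648.46 m.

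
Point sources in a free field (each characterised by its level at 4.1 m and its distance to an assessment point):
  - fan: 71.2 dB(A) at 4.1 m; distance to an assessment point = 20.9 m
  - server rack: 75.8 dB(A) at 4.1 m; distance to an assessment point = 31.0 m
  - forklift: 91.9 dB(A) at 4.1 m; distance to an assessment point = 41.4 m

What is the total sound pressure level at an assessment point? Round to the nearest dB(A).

72 dB(A)

First find each source's level at the receiver (point-source: −20·log₁₀(r/r_ref)), then combine on an intensity basis.
fan: 71.2 − 20·log₁₀(20.9/4.1) = 71.2 − 14.15 = 57.05 dB(A).
server rack: 75.8 − 20·log₁₀(31.0/4.1) = 75.8 − 17.57 = 58.23 dB(A).
forklift: 91.9 − 20·log₁₀(41.4/4.1) = 91.9 − 20.08 = 71.82 dB(A).
Σ 10^(L/10) = 1.636e+07 → L_total = 10·log₁₀(1.636e+07) = 72.14 dB(A).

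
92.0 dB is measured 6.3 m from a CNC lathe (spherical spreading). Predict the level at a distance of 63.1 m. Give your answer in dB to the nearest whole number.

72 dB

Point-source attenuation: ΔL = 20·log₁₀(r₂/r₁) = 20·log₁₀(63.1/6.3) = 20.014 dB.
L₂ = 92.0 − 20·log₁₀(63.1/6.3) = 92.0 − 20.014 = 71.99 dB.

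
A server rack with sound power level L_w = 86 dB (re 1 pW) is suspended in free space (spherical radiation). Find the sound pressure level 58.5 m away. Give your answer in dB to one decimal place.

39.7 dB

L_p = L_w − 10·log₁₀(4π·r²) with r = 58.5 m.
4π·r² = 4.301e+04 m², 10·log₁₀ of that is 46.335 dB.
L_p = 86 − 46.335 = 39.66 dB.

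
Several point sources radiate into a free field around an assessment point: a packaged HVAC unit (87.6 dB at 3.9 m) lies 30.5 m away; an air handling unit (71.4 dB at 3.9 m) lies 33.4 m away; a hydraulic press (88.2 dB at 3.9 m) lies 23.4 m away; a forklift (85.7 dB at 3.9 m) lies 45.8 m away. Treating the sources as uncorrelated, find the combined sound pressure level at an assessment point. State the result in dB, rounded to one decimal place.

Apply inverse-square spreading to bring every level to the receiver, then sum 10^(L/10).
packaged HVAC unit: 87.6 − 20·log₁₀(30.5/3.9) = 87.6 − 17.86 = 69.74 dB.
air handling unit: 71.4 − 20·log₁₀(33.4/3.9) = 71.4 − 18.65 = 52.75 dB.
hydraulic press: 88.2 − 20·log₁₀(23.4/3.9) = 88.2 − 15.56 = 72.64 dB.
forklift: 85.7 − 20·log₁₀(45.8/3.9) = 85.7 − 21.40 = 64.30 dB.
Σ 10^(L/10) = 3.064e+07 → L_total = 10·log₁₀(3.064e+07) = 74.86 dB.

74.9 dB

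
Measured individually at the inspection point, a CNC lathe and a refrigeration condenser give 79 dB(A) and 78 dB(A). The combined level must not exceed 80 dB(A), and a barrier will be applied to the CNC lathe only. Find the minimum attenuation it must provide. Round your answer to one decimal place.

The untreated sources together contribute 10^(78/10) = 6.310e+07, i.e. 78.00 dB(A).
To meet 80 dB(A) overall, the treated CNC lathe may contribute at most 10^(80/10) − 6.310e+07 = 3.690e+07, i.e. 75.67 dB(A).
Required insertion loss = 79 − 75.67 = 3.33 dB.

3.3 dB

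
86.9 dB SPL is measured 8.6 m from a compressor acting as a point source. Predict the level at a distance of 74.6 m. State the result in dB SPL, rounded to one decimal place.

68.1 dB SPL

For a point source, L₂ = L₁ − 20·log₁₀(r₂/r₁).
L₂ = 86.9 − 20·log₁₀(74.6/8.6) = 86.9 − 18.765 = 68.14 dB SPL.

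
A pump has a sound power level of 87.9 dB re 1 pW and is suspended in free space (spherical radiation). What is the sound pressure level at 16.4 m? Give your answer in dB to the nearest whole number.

L_p = L_w − 10·log₁₀(4π·r²) with r = 16.4 m.
4π·r² = 3380 m², 10·log₁₀ of that is 35.289 dB.
L_p = 87.9 − 35.289 = 52.61 dB.

53 dB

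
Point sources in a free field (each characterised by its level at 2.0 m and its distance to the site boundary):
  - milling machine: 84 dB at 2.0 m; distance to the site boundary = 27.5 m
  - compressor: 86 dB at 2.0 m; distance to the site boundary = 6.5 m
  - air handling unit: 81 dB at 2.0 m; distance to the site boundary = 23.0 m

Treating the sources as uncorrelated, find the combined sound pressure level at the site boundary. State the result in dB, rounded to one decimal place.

76.0 dB

Apply inverse-square spreading to bring every level to the receiver, then sum 10^(L/10).
milling machine: 84 − 20·log₁₀(27.5/2.0) = 84 − 22.77 = 61.23 dB.
compressor: 86 − 20·log₁₀(6.5/2.0) = 86 − 10.24 = 75.76 dB.
air handling unit: 81 − 20·log₁₀(23.0/2.0) = 81 − 21.21 = 59.79 dB.
Σ 10^(L/10) = 3.997e+07 → L_total = 10·log₁₀(3.997e+07) = 76.02 dB.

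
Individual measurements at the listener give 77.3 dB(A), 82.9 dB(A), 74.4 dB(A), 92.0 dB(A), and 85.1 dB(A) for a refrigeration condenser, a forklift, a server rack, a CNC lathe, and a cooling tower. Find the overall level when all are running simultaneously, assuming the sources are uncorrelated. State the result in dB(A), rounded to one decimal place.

For uncorrelated sources the intensities add, so convert each level to linear form, sum, and take 10·log₁₀ of the total.
Σ 10^(L/10) = 10^(77.3/10) + 10^(82.9/10) + 10^(74.4/10) + 10^(92.0/10) + 10^(85.1/10) = 2.185e+09.
L_total = 10·log₁₀(2.185e+09) = 93.39 dB(A).

93.4 dB(A)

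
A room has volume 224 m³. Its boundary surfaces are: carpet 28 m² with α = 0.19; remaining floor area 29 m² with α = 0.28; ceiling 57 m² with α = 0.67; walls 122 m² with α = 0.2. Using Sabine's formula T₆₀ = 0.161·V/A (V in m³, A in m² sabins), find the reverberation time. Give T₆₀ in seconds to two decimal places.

0.47 s

Total absorption A = 28·0.19 + 29·0.28 + 57·0.67 + 122·0.2 = 76.03 m² sabins.
T₆₀ = 0.161·V/A = 0.161·224/76.03 = 0.474 s.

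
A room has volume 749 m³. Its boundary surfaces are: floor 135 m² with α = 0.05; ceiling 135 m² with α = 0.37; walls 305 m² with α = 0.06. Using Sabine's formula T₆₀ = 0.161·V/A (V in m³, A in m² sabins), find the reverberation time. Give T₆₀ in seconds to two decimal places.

1.61 s

Total absorption A = 135·0.05 + 135·0.37 + 305·0.06 = 75.00 m² sabins.
T₆₀ = 0.161·V/A = 0.161·749/75.00 = 1.608 s.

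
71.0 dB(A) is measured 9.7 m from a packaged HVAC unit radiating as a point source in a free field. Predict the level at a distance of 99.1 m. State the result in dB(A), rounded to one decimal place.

Spherical spreading from a point source gives a 20·log₁₀(r₂/r₁) drop.
L₂ = 71.0 − 20·log₁₀(99.1/9.7) = 71.0 − 20.186 = 50.81 dB(A).

50.8 dB(A)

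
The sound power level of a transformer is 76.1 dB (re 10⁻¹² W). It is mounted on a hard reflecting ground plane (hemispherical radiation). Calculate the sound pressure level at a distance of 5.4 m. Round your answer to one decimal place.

53.5 dB

The power spreads over a hemisphere of area 2π·r², so L_p = L_w − 10·log₁₀(2π·r²).
2π·r² = 183.2 m², 10·log₁₀ of that is 22.630 dB.
L_p = 76.1 − 22.630 = 53.47 dB.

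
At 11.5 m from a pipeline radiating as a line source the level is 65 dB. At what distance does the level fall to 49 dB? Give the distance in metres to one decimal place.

457.8 m

Line-source spreading drops the level by 10·log₁₀(r₂/r₁); inverting, r₂/r₁ = 10^(ΔL/10).
r₂ = 11.5·10^((65−49)/10) = 11.5·10^(16.0/10) = 457.82 m.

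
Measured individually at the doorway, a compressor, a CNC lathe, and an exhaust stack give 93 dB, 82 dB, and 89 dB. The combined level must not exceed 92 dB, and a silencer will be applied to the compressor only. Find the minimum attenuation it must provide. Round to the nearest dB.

5 dB

Everything except the compressor sums to 10^(82/10) + 10^(89/10) = 9.528e+08 in linear terms, 89.79 dB.
The limit corresponds to 10^(92/10) = 1.585e+09; subtracting the fixed part leaves 6.321e+08 for the compressor, i.e. 88.01 dB.
So the compressor must be reduced from 93 to 88.01 dB: IL = 4.99 dB.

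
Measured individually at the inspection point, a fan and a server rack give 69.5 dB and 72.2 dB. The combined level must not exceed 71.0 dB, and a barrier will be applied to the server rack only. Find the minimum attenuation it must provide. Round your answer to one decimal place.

6.5 dB

Fixed contribution from the other source: Σ 10^(L/10) = 10^(69.5/10) = 8.913e+06 (69.50 dB).
The limit corresponds to 10^(71.0/10) = 1.259e+07; subtracting the fixed part leaves 3.677e+06 for the server rack, i.e. 65.65 dB.
So the server rack must be reduced from 72.2 to 65.65 dB: IL = 6.55 dB.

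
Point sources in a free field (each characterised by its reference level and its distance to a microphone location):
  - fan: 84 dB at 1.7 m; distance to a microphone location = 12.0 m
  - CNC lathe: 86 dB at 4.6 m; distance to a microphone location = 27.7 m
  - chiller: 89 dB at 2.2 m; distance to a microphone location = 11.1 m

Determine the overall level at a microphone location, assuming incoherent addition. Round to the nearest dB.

Apply inverse-square spreading to bring every level to the receiver, then sum 10^(L/10).
fan: 84 − 20·log₁₀(12.0/1.7) = 84 − 16.97 = 67.03 dB.
CNC lathe: 86 − 20·log₁₀(27.7/4.6) = 86 − 15.59 = 70.41 dB.
chiller: 89 − 20·log₁₀(11.1/2.2) = 89 − 14.06 = 74.94 dB.
Σ 10^(L/10) = 4.722e+07 → L_total = 10·log₁₀(4.722e+07) = 76.74 dB.

77 dB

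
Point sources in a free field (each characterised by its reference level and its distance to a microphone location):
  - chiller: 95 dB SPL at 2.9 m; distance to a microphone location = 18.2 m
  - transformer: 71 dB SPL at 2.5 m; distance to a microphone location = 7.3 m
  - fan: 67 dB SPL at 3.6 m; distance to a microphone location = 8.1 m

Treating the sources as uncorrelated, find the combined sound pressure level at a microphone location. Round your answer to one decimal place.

First find each source's level at the receiver (point-source: −20·log₁₀(r/r_ref)), then combine on an intensity basis.
chiller: 95 − 20·log₁₀(18.2/2.9) = 95 − 15.95 = 79.05 dB SPL.
transformer: 71 − 20·log₁₀(7.3/2.5) = 71 − 9.31 = 61.69 dB SPL.
fan: 67 − 20·log₁₀(8.1/3.6) = 67 − 7.04 = 59.96 dB SPL.
Σ 10^(L/10) = 8.275e+07 → L_total = 10·log₁₀(8.275e+07) = 79.18 dB SPL.

79.2 dB SPL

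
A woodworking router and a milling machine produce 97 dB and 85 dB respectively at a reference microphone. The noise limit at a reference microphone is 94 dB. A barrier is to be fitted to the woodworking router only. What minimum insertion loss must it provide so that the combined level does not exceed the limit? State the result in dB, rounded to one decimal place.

3.6 dB

Fixed contribution from the other source: Σ 10^(L/10) = 10^(85/10) = 3.162e+08 (85.00 dB).
To meet 94 dB overall, the treated woodworking router may contribute at most 10^(94/10) − 3.162e+08 = 2.196e+09, i.e. 93.42 dB.
So the woodworking router must be reduced from 97 to 93.42 dB: IL = 3.58 dB.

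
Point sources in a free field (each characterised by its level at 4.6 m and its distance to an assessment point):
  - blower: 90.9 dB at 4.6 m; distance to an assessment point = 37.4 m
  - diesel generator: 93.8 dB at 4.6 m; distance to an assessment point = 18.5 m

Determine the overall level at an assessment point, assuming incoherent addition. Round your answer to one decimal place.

82.2 dB

First find each source's level at the receiver (point-source: −20·log₁₀(r/r_ref)), then combine on an intensity basis.
blower: 90.9 − 20·log₁₀(37.4/4.6) = 90.9 − 18.20 = 72.70 dB.
diesel generator: 93.8 − 20·log₁₀(18.5/4.6) = 93.8 − 12.09 = 81.71 dB.
Σ 10^(L/10) = 1.669e+08 → L_total = 10·log₁₀(1.669e+08) = 82.23 dB.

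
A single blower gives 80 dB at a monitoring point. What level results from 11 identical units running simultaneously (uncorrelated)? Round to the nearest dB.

With 11 equal, uncorrelated contributions the intensity is 11× that of one unit, giving a rise of 10·log₁₀ 11.
L_total = 80 + 10·log₁₀(11) = 80 + 10.414 = 90.41 dB.

90 dB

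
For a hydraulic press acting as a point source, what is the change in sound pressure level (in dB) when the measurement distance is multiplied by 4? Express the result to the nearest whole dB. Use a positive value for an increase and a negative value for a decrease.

Point-source spreading: ΔL = −20·log₁₀(r₂/r₁).
ΔL = −20·log₁₀(4) = -12.04 dB.

-12 dB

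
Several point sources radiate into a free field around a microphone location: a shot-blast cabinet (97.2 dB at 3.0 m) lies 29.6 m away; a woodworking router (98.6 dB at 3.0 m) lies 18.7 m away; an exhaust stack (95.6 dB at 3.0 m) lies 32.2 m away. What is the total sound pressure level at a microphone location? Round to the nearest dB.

First find each source's level at the receiver (point-source: −20·log₁₀(r/r_ref)), then combine on an intensity basis.
shot-blast cabinet: 97.2 − 20·log₁₀(29.6/3.0) = 97.2 − 19.88 = 77.32 dB.
woodworking router: 98.6 − 20·log₁₀(18.7/3.0) = 98.6 − 15.89 = 82.71 dB.
exhaust stack: 95.6 − 20·log₁₀(32.2/3.0) = 95.6 − 20.61 = 74.99 dB.
Σ 10^(L/10) = 2.719e+08 → L_total = 10·log₁₀(2.719e+08) = 84.34 dB.

84 dB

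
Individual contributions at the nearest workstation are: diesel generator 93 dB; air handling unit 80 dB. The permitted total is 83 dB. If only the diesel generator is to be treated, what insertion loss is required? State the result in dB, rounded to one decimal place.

13.0 dB

The untreated sources together contribute 10^(80/10) = 1.000e+08, i.e. 80.00 dB.
To meet 83 dB overall, the treated diesel generator may contribute at most 10^(83/10) − 1.000e+08 = 9.953e+07, i.e. 79.98 dB.
Required insertion loss = 93 − 79.98 = 13.02 dB.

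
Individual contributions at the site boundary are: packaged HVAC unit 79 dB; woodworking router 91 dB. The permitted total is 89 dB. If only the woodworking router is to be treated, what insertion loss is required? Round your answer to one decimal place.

2.5 dB

Fixed contribution from the other source: Σ 10^(L/10) = 10^(79/10) = 7.943e+07 (79.00 dB).
To meet 89 dB overall, the treated woodworking router may contribute at most 10^(89/10) − 7.943e+07 = 7.149e+08, i.e. 88.54 dB.
So the woodworking router must be reduced from 91 to 88.54 dB: IL = 2.46 dB.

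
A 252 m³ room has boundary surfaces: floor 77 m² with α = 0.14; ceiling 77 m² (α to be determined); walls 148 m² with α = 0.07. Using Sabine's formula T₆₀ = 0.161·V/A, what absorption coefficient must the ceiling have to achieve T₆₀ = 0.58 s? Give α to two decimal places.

Required total absorption A = 0.161·252/0.58 = 69.95 m².
Absorption from the other surfaces = 77·0.14 + 148·0.07 = 21.14 m², so the ceiling must supply 48.81 m² over 77 m².
α = 48.81/77 = 0.634.

0.63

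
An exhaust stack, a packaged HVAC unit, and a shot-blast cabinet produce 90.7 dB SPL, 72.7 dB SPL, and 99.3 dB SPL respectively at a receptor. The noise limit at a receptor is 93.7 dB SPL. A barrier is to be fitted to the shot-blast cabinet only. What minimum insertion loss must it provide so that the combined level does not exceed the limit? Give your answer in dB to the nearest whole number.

9 dB

Everything except the shot-blast cabinet sums to 10^(90.7/10) + 10^(72.7/10) = 1.194e+09 in linear terms, 90.77 dB SPL.
The limit corresponds to 10^(93.7/10) = 2.344e+09; subtracting the fixed part leaves 1.151e+09 for the shot-blast cabinet, i.e. 90.61 dB SPL.
So the shot-blast cabinet must be reduced from 99.3 to 90.61 dB SPL: IL = 8.69 dB.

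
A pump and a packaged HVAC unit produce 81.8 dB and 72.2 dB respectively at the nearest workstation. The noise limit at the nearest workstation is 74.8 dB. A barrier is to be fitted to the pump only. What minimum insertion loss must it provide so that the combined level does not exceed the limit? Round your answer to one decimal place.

10.5 dB

Everything except the pump sums to 10^(72.2/10) = 1.660e+07 in linear terms, 72.20 dB.
The limit corresponds to 10^(74.8/10) = 3.020e+07; subtracting the fixed part leaves 1.360e+07 for the pump, i.e. 71.34 dB.
Required insertion loss = 81.8 − 71.34 = 10.46 dB.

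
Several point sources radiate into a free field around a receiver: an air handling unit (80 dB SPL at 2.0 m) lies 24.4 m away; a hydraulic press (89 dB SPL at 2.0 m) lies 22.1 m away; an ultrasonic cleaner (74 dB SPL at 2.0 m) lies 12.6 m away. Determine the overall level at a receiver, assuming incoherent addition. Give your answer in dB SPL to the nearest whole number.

69 dB SPL

First find each source's level at the receiver (point-source: −20·log₁₀(r/r_ref)), then combine on an intensity basis.
air handling unit: 80 − 20·log₁₀(24.4/2.0) = 80 − 21.73 = 58.27 dB SPL.
hydraulic press: 89 − 20·log₁₀(22.1/2.0) = 89 − 20.87 = 68.13 dB SPL.
ultrasonic cleaner: 74 − 20·log₁₀(12.6/2.0) = 74 − 15.99 = 58.01 dB SPL.
Σ 10^(L/10) = 7.810e+06 → L_total = 10·log₁₀(7.810e+06) = 68.93 dB SPL.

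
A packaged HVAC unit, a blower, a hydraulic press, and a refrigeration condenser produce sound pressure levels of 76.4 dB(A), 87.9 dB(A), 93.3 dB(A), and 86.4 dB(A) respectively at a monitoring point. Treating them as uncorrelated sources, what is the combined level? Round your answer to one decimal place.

95.1 dB(A)

Incoherent sources combine by intensity addition: L_total = 10·log₁₀(Σ 10^(L_i/10)).
Σ 10^(L/10) = 10^(76.4/10) + 10^(87.9/10) + 10^(93.3/10) + 10^(86.4/10) = 3.235e+09.
L_total = 10·log₁₀(3.235e+09) = 95.10 dB(A).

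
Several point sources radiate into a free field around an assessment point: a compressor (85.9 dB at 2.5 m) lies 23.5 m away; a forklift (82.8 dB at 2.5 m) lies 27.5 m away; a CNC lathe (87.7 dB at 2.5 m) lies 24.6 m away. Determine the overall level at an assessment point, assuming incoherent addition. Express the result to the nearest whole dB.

71 dB

First find each source's level at the receiver (point-source: −20·log₁₀(r/r_ref)), then combine on an intensity basis.
compressor: 85.9 − 20·log₁₀(23.5/2.5) = 85.9 − 19.46 = 66.44 dB.
forklift: 82.8 − 20·log₁₀(27.5/2.5) = 82.8 − 20.83 = 61.97 dB.
CNC lathe: 87.7 − 20·log₁₀(24.6/2.5) = 87.7 − 19.86 = 67.84 dB.
Σ 10^(L/10) = 1.206e+07 → L_total = 10·log₁₀(1.206e+07) = 70.81 dB.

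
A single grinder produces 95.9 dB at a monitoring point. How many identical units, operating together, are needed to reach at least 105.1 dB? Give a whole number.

9

The shortfall is 105.1 − 95.9 = 9.2 dB, and N units add 10·log₁₀ N, so need 10·log₁₀ N ≥ 9.2.
N ≥ 10^(9.2/10) = 8.318, so N = 9.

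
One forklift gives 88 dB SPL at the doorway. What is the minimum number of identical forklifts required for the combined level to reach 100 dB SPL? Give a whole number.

N identical sources give L₁ + 10·log₁₀ N, so require 10·log₁₀ N ≥ 100 − 88 = 12.0 dB.
N ≥ 10^(12.0/10) = 15.849, so N = 16.

16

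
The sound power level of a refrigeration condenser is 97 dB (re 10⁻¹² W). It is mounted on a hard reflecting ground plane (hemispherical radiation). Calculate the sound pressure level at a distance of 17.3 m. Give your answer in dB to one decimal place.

The power spreads over a hemisphere of area 2π·r², so L_p = L_w − 10·log₁₀(2π·r²).
2π·r² = 1880 m², 10·log₁₀ of that is 32.743 dB.
L_p = 97 − 32.743 = 64.26 dB.

64.3 dB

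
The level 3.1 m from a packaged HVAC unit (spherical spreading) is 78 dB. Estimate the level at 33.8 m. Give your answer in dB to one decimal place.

57.2 dB

For a point source, L₂ = L₁ − 20·log₁₀(r₂/r₁).
L₂ = 78 − 20·log₁₀(33.8/3.1) = 78 − 20.751 = 57.25 dB.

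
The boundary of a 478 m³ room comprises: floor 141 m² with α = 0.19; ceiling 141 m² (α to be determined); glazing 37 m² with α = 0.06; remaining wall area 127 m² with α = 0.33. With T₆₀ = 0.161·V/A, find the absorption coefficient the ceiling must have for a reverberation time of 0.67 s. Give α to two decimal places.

0.31

From T₆₀ = 0.161·V/A, the target T₆₀ = 0.67 s needs A = 0.161·478/0.67 = 114.86 m².
Absorption from the other surfaces = 141·0.19 + 37·0.06 + 127·0.33 = 70.92 m², so the ceiling must supply 43.94 m² over 141 m².
α = 43.94/141 = 0.312.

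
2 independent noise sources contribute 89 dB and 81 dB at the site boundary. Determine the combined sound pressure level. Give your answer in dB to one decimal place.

For uncorrelated sources the intensities add, so convert each level to linear form, sum, and take 10·log₁₀ of the total.
Σ 10^(L/10) = 10^(89/10) + 10^(81/10) = 9.202e+08.
L_total = 10·log₁₀(9.202e+08) = 89.64 dB.

89.6 dB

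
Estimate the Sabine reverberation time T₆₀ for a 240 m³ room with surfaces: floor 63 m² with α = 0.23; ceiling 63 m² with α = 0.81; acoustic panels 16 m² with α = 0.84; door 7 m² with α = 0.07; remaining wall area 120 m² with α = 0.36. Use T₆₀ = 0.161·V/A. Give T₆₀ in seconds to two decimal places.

0.32 s

Total absorption A = 63·0.23 + 63·0.81 + 16·0.84 + 7·0.07 + 120·0.36 = 122.65 m² sabins.
T₆₀ = 0.161 × 240 / 122.65 = 0.315 s.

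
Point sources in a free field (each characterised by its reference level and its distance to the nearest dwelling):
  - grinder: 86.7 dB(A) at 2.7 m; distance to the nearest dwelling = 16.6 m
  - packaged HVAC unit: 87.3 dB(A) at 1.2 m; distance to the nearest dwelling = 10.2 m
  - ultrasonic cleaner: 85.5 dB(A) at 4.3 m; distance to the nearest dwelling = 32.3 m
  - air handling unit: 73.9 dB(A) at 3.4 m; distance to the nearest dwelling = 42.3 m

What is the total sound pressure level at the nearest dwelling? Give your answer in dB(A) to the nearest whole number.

74 dB(A)

Apply inverse-square spreading to bring every level to the receiver, then sum 10^(L/10).
grinder: 86.7 − 20·log₁₀(16.6/2.7) = 86.7 − 15.77 = 70.93 dB(A).
packaged HVAC unit: 87.3 − 20·log₁₀(10.2/1.2) = 87.3 − 18.59 = 68.71 dB(A).
ultrasonic cleaner: 85.5 − 20·log₁₀(32.3/4.3) = 85.5 − 17.51 = 67.99 dB(A).
air handling unit: 73.9 − 20·log₁₀(42.3/3.4) = 73.9 − 21.90 = 52.00 dB(A).
Σ 10^(L/10) = 2.625e+07 → L_total = 10·log₁₀(2.625e+07) = 74.19 dB(A).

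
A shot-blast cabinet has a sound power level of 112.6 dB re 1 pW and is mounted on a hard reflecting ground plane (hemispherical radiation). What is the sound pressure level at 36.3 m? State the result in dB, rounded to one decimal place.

L_p = L_w − 10·log₁₀(2π·r²) with r = 36.3 m.
2π·r² = 8279 m², 10·log₁₀ of that is 39.180 dB.
L_p = 112.6 − 39.180 = 73.42 dB.

73.4 dB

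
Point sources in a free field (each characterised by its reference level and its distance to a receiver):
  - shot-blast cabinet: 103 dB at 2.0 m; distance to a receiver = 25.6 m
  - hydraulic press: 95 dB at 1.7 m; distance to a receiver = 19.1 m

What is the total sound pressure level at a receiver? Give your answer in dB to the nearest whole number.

First find each source's level at the receiver (point-source: −20·log₁₀(r/r_ref)), then combine on an intensity basis.
shot-blast cabinet: 103 − 20·log₁₀(25.6/2.0) = 103 − 22.14 = 80.86 dB.
hydraulic press: 95 − 20·log₁₀(19.1/1.7) = 95 − 21.01 = 73.99 dB.
Σ 10^(L/10) = 1.468e+08 → L_total = 10·log₁₀(1.468e+08) = 81.67 dB.

82 dB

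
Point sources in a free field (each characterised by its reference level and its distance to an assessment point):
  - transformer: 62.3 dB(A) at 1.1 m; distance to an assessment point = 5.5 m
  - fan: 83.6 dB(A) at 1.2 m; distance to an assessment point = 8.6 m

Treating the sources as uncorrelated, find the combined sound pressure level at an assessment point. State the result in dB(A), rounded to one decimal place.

66.6 dB(A)

Apply inverse-square spreading to bring every level to the receiver, then sum 10^(L/10).
transformer: 62.3 − 20·log₁₀(5.5/1.1) = 62.3 − 13.98 = 48.32 dB(A).
fan: 83.6 − 20·log₁₀(8.6/1.2) = 83.6 − 17.11 = 66.49 dB(A).
Σ 10^(L/10) = 4.528e+06 → L_total = 10·log₁₀(4.528e+06) = 66.56 dB(A).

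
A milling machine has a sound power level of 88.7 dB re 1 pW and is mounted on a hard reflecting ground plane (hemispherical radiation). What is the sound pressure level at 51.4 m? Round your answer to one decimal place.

L_p = L_w − 10·log₁₀(2π·r²) with r = 51.4 m.
2π·r² = 1.66e+04 m², 10·log₁₀ of that is 42.201 dB.
L_p = 88.7 − 42.201 = 46.50 dB.

46.5 dB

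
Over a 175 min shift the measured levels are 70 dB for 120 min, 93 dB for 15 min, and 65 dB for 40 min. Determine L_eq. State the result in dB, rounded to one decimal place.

82.5 dB

L_eq = 10·log₁₀[(1/T)·Σ tᵢ·10^(Lᵢ/10)] with T = 175 min.
Σ tᵢ·10^(Lᵢ/10) = 120·10^(70/10) + 15·10^(93/10) + 40·10^(65/10) = 3.126e+10.
L_eq = 10·log₁₀(3.126e+10/175) = 82.52 dB.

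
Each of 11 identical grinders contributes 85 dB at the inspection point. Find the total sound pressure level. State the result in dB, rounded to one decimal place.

With 11 equal, uncorrelated contributions the intensity is 11× that of one unit, giving a rise of 10·log₁₀ 11.
L_total = 85 + 10·log₁₀(11) = 85 + 10.414 = 95.41 dB.

95.4 dB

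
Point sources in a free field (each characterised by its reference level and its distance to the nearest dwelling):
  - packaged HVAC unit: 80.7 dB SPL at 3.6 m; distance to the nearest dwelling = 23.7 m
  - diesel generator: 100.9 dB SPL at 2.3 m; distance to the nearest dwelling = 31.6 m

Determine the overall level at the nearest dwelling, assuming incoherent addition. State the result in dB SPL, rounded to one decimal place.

First find each source's level at the receiver (point-source: −20·log₁₀(r/r_ref)), then combine on an intensity basis.
packaged HVAC unit: 80.7 − 20·log₁₀(23.7/3.6) = 80.7 − 16.37 = 64.33 dB SPL.
diesel generator: 100.9 − 20·log₁₀(31.6/2.3) = 100.9 − 22.76 = 78.14 dB SPL.
Σ 10^(L/10) = 6.789e+07 → L_total = 10·log₁₀(6.789e+07) = 78.32 dB SPL.

78.3 dB SPL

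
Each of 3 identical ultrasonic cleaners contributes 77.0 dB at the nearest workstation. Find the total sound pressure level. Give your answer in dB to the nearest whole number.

N identical incoherent sources raise the level by 10·log₁₀ N.
L_total = 77.0 + 10·log₁₀(3) = 77.0 + 4.771 = 81.77 dB.

82 dB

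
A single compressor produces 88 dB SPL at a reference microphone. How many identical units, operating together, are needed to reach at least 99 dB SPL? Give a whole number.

The shortfall is 99 − 88 = 11.0 dB, and N units add 10·log₁₀ N, so need 10·log₁₀ N ≥ 11.0.
N ≥ 10^(11.0/10) = 12.589, so N = 13.

13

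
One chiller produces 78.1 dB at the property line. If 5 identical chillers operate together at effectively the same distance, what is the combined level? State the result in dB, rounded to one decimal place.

85.1 dB

L_total = L₁ + 10·log₁₀ N for N identical incoherent sources.
L_total = 78.1 + 10·log₁₀(5) = 78.1 + 6.990 = 85.09 dB.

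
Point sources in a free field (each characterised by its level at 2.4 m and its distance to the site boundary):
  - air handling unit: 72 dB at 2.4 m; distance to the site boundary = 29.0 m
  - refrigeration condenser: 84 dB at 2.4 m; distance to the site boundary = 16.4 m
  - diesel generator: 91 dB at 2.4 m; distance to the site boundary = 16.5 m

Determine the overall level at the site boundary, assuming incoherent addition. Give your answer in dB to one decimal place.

Propagate each source to the receiver with L = L_ref − 20·log₁₀(r/r_ref), then add intensities.
air handling unit: 72 − 20·log₁₀(29.0/2.4) = 72 − 21.64 = 50.36 dB.
refrigeration condenser: 84 − 20·log₁₀(16.4/2.4) = 84 − 16.69 = 67.31 dB.
diesel generator: 91 − 20·log₁₀(16.5/2.4) = 91 − 16.75 = 74.25 dB.
Σ 10^(L/10) = 3.212e+07 → L_total = 10·log₁₀(3.212e+07) = 75.07 dB.

75.1 dB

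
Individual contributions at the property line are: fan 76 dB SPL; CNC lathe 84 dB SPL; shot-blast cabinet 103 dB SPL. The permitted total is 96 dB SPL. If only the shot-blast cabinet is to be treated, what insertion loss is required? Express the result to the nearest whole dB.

7 dB

The untreated sources together contribute 10^(76/10) + 10^(84/10) = 2.910e+08, i.e. 84.64 dB SPL.
The limit corresponds to 10^(96/10) = 3.981e+09; subtracting the fixed part leaves 3.690e+09 for the shot-blast cabinet, i.e. 95.67 dB SPL.
So the shot-blast cabinet must be reduced from 103 to 95.67 dB SPL: IL = 7.33 dB.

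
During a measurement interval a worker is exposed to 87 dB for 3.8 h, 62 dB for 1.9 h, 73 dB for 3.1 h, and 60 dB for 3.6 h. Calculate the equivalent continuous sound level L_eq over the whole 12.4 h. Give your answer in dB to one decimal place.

82.0 dB

Weight each interval's intensity by its duration and average over T = 12.4 h:
Σ tᵢ·10^(Lᵢ/10) = 3.8·10^(87/10) + 1.9·10^(62/10) + 3.1·10^(73/10) + 3.6·10^(60/10) = 1.973e+09.
L_eq = 10·log₁₀(1.973e+09/12.4) = 82.02 dB.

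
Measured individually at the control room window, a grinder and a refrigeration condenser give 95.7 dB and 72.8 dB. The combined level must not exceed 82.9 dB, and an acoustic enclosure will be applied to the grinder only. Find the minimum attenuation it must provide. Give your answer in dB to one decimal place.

13.2 dB

Everything except the grinder sums to 10^(72.8/10) = 1.905e+07 in linear terms, 72.80 dB.
The limit corresponds to 10^(82.9/10) = 1.950e+08; subtracting the fixed part leaves 1.759e+08 for the grinder, i.e. 82.45 dB.
Required insertion loss = 95.7 − 82.45 = 13.25 dB.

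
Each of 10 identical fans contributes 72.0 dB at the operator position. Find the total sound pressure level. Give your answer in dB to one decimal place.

82.0 dB

L_total = L₁ + 10·log₁₀ N for N identical incoherent sources.
L_total = 72.0 + 10·log₁₀(10) = 72.0 + 10.000 = 82.00 dB.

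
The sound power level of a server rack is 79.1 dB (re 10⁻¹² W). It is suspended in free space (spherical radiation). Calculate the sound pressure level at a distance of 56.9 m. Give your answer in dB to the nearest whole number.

L_p = L_w − 10·log₁₀(4π·r²) with r = 56.9 m.
4π·r² = 4.069e+04 m², 10·log₁₀ of that is 46.094 dB.
L_p = 79.1 − 46.094 = 33.01 dB.

33 dB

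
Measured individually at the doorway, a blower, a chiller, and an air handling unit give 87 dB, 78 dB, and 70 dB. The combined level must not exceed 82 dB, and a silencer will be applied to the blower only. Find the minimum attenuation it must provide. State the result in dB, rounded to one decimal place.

The untreated sources together contribute 10^(78/10) + 10^(70/10) = 7.310e+07, i.e. 78.64 dB.
To meet 82 dB overall, the treated blower may contribute at most 10^(82/10) − 7.310e+07 = 8.539e+07, i.e. 79.31 dB.
So the blower must be reduced from 87 to 79.31 dB: IL = 7.69 dB.

7.7 dB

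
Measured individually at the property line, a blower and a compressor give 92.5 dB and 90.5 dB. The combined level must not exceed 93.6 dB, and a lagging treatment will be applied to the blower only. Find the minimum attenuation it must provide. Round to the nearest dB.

2 dB

Everything except the blower sums to 10^(90.5/10) = 1.122e+09 in linear terms, 90.50 dB.
The limit corresponds to 10^(93.6/10) = 2.291e+09; subtracting the fixed part leaves 1.169e+09 for the blower, i.e. 90.68 dB.
Required insertion loss = 92.5 − 90.68 = 1.82 dB.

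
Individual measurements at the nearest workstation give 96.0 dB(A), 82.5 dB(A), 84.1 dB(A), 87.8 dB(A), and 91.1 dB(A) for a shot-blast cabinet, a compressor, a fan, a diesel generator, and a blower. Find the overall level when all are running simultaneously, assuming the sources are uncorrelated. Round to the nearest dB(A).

Incoherent sources combine by intensity addition: L_total = 10·log₁₀(Σ 10^(L_i/10)).
Σ 10^(L/10) = 10^(96.0/10) + 10^(82.5/10) + 10^(84.1/10) + 10^(87.8/10) + 10^(91.1/10) = 6.307e+09.
L_total = 10·log₁₀(6.307e+09) = 98.00 dB(A).

98 dB(A)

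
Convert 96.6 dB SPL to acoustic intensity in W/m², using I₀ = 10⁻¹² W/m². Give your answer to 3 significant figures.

I = I₀·10^(L/10) = 10⁻¹² × 10^(96.6/10) = 10^(-2.340).

0.00457 W/m²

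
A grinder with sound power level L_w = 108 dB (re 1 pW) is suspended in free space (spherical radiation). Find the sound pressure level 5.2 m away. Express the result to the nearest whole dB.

83 dB

Free-field spherical radiation: L_p = L_w − 10·log₁₀(4π·r²), r = 5.2 m.
4π·r² = 339.8 m², 10·log₁₀ of that is 25.312 dB.
L_p = 108 − 25.312 = 82.69 dB.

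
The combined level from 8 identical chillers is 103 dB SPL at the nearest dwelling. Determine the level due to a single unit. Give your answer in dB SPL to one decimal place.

94.0 dB SPL

For N identical incoherent sources L_total = L₁ + 10·log₁₀ N, so L₁ = 103 − 10·log₁₀(8) = 103 − 9.031.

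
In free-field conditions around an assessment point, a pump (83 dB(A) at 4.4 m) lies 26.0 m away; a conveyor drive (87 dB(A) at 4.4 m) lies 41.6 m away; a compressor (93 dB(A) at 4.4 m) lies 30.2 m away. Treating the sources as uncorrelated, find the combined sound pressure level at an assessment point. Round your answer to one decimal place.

Apply inverse-square spreading to bring every level to the receiver, then sum 10^(L/10).
pump: 83 − 20·log₁₀(26.0/4.4) = 83 − 15.43 = 67.57 dB(A).
conveyor drive: 87 − 20·log₁₀(41.6/4.4) = 87 − 19.51 = 67.49 dB(A).
compressor: 93 − 20·log₁₀(30.2/4.4) = 93 − 16.73 = 76.27 dB(A).
Σ 10^(L/10) = 5.367e+07 → L_total = 10·log₁₀(5.367e+07) = 77.30 dB(A).

77.3 dB(A)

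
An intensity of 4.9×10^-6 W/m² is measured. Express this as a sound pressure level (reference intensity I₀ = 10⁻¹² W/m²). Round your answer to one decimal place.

66.9 dB

Dividing by I₀ shifts the exponent by 12: I/I₀ = 4.9×10^6.
L = 10·(0.6902 + 6) = 66.90 dB.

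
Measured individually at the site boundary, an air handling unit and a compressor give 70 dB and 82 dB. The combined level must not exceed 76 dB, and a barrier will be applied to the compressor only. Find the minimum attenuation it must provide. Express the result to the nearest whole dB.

The untreated sources together contribute 10^(70/10) = 1.000e+07, i.e. 70.00 dB.
The limit corresponds to 10^(76/10) = 3.981e+07; subtracting the fixed part leaves 2.981e+07 for the compressor, i.e. 74.74 dB.
So the compressor must be reduced from 82 to 74.74 dB: IL = 7.26 dB.

7 dB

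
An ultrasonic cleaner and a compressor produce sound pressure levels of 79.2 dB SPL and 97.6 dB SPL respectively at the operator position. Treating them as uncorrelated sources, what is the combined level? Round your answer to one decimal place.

For uncorrelated sources the intensities add, so convert each level to linear form, sum, and take 10·log₁₀ of the total.
Σ 10^(L/10) = 10^(79.2/10) + 10^(97.6/10) = 5.838e+09.
L_total = 10·log₁₀(5.838e+09) = 97.66 dB SPL.

97.7 dB SPL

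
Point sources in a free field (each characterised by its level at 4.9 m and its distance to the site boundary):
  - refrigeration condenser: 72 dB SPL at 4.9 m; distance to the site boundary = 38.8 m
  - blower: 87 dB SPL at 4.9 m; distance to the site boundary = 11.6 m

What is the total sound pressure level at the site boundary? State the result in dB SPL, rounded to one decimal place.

79.5 dB SPL

Apply inverse-square spreading to bring every level to the receiver, then sum 10^(L/10).
refrigeration condenser: 72 − 20·log₁₀(38.8/4.9) = 72 − 17.97 = 54.03 dB SPL.
blower: 87 − 20·log₁₀(11.6/4.9) = 87 − 7.49 = 79.51 dB SPL.
Σ 10^(L/10) = 8.968e+07 → L_total = 10·log₁₀(8.968e+07) = 79.53 dB SPL.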